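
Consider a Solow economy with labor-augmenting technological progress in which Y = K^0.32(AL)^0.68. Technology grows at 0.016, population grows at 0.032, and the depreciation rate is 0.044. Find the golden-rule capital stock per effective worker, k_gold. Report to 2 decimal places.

k_gold ≈ 6.25

The effective depreciation rate is n + g + δ = 0.032 + 0.016 + 0.044 = 0.092.
Golden rule sets MPK = n+g+δ: 0.32·k^(0.32−1) = 0.092, so k_gold = (0.32/0.092)^(1/0.68) ≈ 6.2535.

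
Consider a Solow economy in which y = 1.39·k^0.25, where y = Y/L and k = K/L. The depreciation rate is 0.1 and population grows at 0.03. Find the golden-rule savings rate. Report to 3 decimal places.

Capital per worker breaks even when investment replaces (n + δ)·k; here n + δ = 0.13.
At the golden rule MPK = n+δ, and in any Cobb-Douglas steady state s = (n+δ)·k/y = MPK·k/y = capital's share 0.25.

s_gold = 0.250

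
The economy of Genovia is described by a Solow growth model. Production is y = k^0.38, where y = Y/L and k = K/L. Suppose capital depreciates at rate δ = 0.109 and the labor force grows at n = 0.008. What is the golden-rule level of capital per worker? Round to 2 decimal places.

Capital per worker breaks even when investment replaces (n + δ)·k; here n + δ = 0.117.
Setting f'(k) = n+δ gives 0.38·k^(0.38−1) = 0.117, hence k_gold = (0.38/0.117)^(1/0.62) ≈ 6.6859.

k_gold ≈ 6.69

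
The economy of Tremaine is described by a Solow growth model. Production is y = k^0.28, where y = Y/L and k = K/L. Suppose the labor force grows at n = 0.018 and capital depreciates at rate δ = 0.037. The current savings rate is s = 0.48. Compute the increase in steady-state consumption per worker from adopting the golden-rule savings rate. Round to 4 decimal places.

Δc ≈ 0.1483

n + δ = 0.018 + 0.037 = 0.055.
Current steady state (s = 0.48): k* = (0.48/0.055)^(1/0.72) ≈ 20.2664, y* = 20.2664^0.28 ≈ 2.3222, c* = (1−0.48)·2.3222 ≈ 1.2075.
Setting f'(k) = n+δ gives 0.28·k^(0.28−1) = 0.055, hence k_gold = (0.28/0.055)^(1/0.72) ≈ 9.5865.
y_gold = 9.5865^0.28 ≈ 1.8831, c_gold = y_gold − 0.055·k_gold ≈ 1.3558.
Gain: Δc = 1.3558 − 1.2075 ≈ 0.1483.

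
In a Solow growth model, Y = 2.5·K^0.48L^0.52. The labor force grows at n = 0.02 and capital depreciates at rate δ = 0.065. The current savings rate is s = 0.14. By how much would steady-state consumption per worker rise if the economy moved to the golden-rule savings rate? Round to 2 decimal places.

Capital per worker breaks even when investment replaces (n + δ)·k; here n + δ = 0.085.
Current steady state (s = 0.14): k* = (0.14·2.5/0.085)^(1/0.52) ≈ 15.2061, y* = 2.5·15.2061^0.48 ≈ 9.2323, c* = (1−0.14)·9.2323 ≈ 7.9398.
At the golden rule the marginal product of capital equals n+δ: 0.48·2.5·k^(0.48−1) = 0.085. Solving, k_gold = (0.48·2.5/0.085)^(1/0.52) ≈ 162.5853.
y_gold = 2.5·162.5853^0.48 ≈ 28.7912, c_gold = y_gold − 0.085·k_gold ≈ 14.9714.
Gain: Δc = 14.9714 − 7.9398 ≈ 7.0316.

Δc ≈ 7.03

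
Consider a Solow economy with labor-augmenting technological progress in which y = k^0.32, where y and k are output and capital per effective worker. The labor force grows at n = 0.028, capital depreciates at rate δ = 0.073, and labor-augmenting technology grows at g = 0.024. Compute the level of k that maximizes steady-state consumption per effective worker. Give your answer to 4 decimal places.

n + g + δ = 0.028 + 0.024 + 0.073 = 0.125.
Setting f'(k) = n+g+δ gives 0.32·k^(0.32−1) = 0.125, hence k_gold = (0.32/0.125)^(1/0.68) ≈ 3.9843.

k_gold ≈ 3.9843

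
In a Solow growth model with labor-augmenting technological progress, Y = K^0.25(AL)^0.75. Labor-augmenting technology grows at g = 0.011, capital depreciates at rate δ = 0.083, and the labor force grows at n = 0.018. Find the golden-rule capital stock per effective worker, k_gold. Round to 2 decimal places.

Break-even investment rate: n + g + δ = 0.018 + 0.011 + 0.083 = 0.112.
Setting f'(k) = n+g+δ gives 0.25·k^(0.25−1) = 0.112, hence k_gold = (0.25/0.112)^(1/0.75) ≈ 2.9172.

k_gold ≈ 2.92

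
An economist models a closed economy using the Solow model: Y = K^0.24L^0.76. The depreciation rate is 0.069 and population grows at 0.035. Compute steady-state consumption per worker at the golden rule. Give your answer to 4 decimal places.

c_gold ≈ 0.9897

The effective depreciation rate is n + δ = 0.035 + 0.069 = 0.104.
At the golden rule the marginal product of capital equals n+δ: 0.24·k^(0.24−1) = 0.104. Solving, k_gold = (0.24/0.104)^(1/0.76) ≈ 3.0051.
y_gold = 3.0051^0.24 ≈ 1.3022.
c_gold = y_gold − (n+δ)·k_gold = 1.3022 − 0.104·3.0051 ≈ 0.9897.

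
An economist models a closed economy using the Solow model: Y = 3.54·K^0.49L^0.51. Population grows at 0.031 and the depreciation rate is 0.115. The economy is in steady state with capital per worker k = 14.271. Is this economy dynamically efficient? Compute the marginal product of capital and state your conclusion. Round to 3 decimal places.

Break-even investment rate: n + δ = 0.031 + 0.115 = 0.146.
MPK = 0.49·3.54·k^(0.49−1) = 0.49·3.54·14.271^(-0.51) ≈ 0.4471.
MPK > 0.146, so the economy is dynamically efficient (under-saving).

dynamically efficient; MPK ≈ 0.447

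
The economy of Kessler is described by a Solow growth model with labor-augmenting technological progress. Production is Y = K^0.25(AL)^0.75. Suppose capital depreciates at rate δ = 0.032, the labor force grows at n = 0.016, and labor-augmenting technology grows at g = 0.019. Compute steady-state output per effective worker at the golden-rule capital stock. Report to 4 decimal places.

The effective depreciation rate is n + g + δ = 0.016 + 0.019 + 0.032 = 0.067.
Setting f'(k) = n+g+δ gives 0.25·k^(0.25−1) = 0.067, hence k_gold = (0.25/0.067)^(1/0.75) ≈ 5.7874.
Output: y_gold = k_gold^0.25 = 5.7874^0.25 ≈ 1.5510.

y_gold ≈ 1.5510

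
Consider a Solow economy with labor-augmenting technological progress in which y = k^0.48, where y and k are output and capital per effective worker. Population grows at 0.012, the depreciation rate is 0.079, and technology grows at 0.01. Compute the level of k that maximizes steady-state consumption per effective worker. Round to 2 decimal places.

The effective depreciation rate is n + g + δ = 0.012 + 0.01 + 0.079 = 0.101.
Maximizing c = f(k) − (n+g+δ)·k gives f'(k) = n+g+δ, i.e. 0.48·k^(0.48−1) = 0.101, so k_gold = (0.48/0.101)^(1/0.52) ≈ 20.0341.

k_gold ≈ 20.03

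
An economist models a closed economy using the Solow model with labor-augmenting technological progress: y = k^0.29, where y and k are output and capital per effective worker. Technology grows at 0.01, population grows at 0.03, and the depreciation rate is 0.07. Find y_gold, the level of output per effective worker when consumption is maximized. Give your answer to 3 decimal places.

Break-even investment rate: n + g + δ = 0.03 + 0.01 + 0.07 = 0.11.
Maximizing c = f(k) − (n+g+δ)·k gives f'(k) = n+g+δ, i.e. 0.29·k^(0.29−1) = 0.11, so k_gold = (0.29/0.11)^(1/0.71) ≈ 3.9171.
Output: y_gold = k_gold^0.29 = 3.9171^0.29 ≈ 1.4858.

y_gold ≈ 1.486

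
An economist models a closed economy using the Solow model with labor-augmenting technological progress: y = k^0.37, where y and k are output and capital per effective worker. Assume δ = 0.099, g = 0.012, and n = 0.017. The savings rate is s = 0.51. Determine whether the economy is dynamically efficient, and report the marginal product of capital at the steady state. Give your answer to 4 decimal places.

dynamically inefficient; MPK ≈ 0.0929

The effective depreciation rate is n + g + δ = 0.017 + 0.012 + 0.099 = 0.128.
Steady-state k*: s·k^0.37 = 0.128·k gives k* = (0.51/0.128)^(1/0.63) ≈ 8.9733.
MPK = 0.37·8.9733^(-0.63) ≈ 0.0929.
MPK < n+g+δ = 0.128, so the economy is dynamically inefficient (over-saving).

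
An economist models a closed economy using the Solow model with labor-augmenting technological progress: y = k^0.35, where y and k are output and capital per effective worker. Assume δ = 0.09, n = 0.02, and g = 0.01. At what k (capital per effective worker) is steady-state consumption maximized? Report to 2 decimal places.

k_gold ≈ 5.19

Capital per effective worker breaks even when investment replaces (n + g + δ)·k; here n + g + δ = 0.12.
Setting f'(k) = n+g+δ gives 0.35·k^(0.35−1) = 0.12, hence k_gold = (0.35/0.12)^(1/0.65) ≈ 5.1905.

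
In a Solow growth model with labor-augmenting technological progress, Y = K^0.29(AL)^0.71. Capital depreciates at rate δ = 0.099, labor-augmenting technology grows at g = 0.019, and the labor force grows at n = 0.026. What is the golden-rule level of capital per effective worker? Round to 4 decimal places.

k_gold ≈ 2.6805

Break-even investment rate: n + g + δ = 0.026 + 0.019 + 0.099 = 0.144.
Maximizing c = f(k) − (n+g+δ)·k gives f'(k) = n+g+δ, i.e. 0.29·k^(0.29−1) = 0.144, so k_gold = (0.29/0.144)^(1/0.71) ≈ 2.6805.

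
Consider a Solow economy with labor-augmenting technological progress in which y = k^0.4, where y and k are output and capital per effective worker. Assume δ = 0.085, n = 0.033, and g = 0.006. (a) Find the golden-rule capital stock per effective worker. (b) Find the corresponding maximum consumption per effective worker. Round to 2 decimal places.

(a) k_gold ≈ 7.04; (b) c_gold ≈ 1.31

The effective depreciation rate is n + g + δ = 0.033 + 0.006 + 0.085 = 0.124.
At the golden rule the marginal product of capital equals n+g+δ: 0.4·k^(0.4−1) = 0.124. Solving, k_gold = (0.4/0.124)^(1/0.6) ≈ 7.0426.
y_gold = 7.0426^0.4 ≈ 2.1832; c_gold = y_gold − 0.124·k_gold ≈ 1.3099.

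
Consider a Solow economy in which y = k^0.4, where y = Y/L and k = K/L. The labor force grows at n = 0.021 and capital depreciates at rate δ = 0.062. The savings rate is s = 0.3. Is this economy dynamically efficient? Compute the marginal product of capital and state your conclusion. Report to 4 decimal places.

n + δ = 0.021 + 0.062 = 0.083.
Steady-state k*: s·k^0.4 = 0.083·k gives k* = (0.3/0.083)^(1/0.6) ≈ 8.5128.
MPK = 0.4·8.5128^(-0.6) ≈ 0.1107.
MPK > n+δ = 0.083, so the economy is dynamically efficient (under-saving).

dynamically efficient; MPK ≈ 0.1107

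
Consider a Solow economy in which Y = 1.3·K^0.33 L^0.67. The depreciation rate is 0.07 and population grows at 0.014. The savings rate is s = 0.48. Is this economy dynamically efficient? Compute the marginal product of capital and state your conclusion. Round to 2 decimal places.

Break-even investment rate: n + δ = 0.014 + 0.07 = 0.084.
Steady-state k*: s·A·k^0.33 = 0.084·k gives k* = (0.48·1.3/0.084)^(1/0.67) ≈ 19.9461.
MPK = 0.33·1.3·19.9461^(-0.67) ≈ 0.0578.
MPK < n+δ = 0.084, so the economy is dynamically inefficient (over-saving).

dynamically inefficient; MPK ≈ 0.06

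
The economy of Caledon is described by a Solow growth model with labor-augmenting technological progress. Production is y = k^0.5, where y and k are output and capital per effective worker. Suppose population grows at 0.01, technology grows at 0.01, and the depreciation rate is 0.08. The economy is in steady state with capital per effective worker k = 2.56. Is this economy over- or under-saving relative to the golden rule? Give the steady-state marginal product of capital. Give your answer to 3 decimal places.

Break-even investment rate: n + g + δ = 0.01 + 0.01 + 0.08 = 0.1.
MPK = 0.5·k^(0.5−1) = 0.5·2.56^(-0.5) ≈ 0.3125.
MPK > 0.1, so the economy is dynamically efficient (under-saving).

under-saving; MPK ≈ 0.312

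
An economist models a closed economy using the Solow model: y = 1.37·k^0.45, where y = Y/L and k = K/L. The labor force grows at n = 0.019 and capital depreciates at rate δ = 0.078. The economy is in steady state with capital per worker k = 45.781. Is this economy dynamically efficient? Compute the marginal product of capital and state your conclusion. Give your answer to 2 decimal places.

dynamically inefficient; MPK ≈ 0.08

n + δ = 0.019 + 0.078 = 0.097.
MPK = 0.45·1.37·k^(0.45−1) = 0.45·1.37·45.781^(-0.55) ≈ 0.0753.
MPK < 0.097, so the economy is dynamically inefficient (over-saving).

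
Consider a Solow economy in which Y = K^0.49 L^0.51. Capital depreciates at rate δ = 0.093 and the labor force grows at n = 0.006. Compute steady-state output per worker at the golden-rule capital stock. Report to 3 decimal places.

y_gold ≈ 4.649

The effective depreciation rate is n + δ = 0.006 + 0.093 = 0.099.
Maximizing c = f(k) − (n+δ)·k gives f'(k) = n+δ, i.e. 0.49·k^(0.49−1) = 0.099, so k_gold = (0.49/0.099)^(1/0.51) ≈ 23.0083.
Output: y_gold = k_gold^0.49 = 23.0083^0.49 ≈ 4.6486.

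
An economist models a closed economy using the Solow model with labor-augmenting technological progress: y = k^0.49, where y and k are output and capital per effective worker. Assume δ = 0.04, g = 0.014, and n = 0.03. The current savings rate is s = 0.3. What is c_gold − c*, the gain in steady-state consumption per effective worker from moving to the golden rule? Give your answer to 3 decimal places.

Capital per effective worker breaks even when investment replaces (n + g + δ)·k; here n + g + δ = 0.084.
Current steady state (s = 0.3): k* = (0.3/0.084)^(1/0.51) ≈ 12.1340, y* = 12.1340^0.49 ≈ 3.3975, c* = (1−0.3)·3.3975 ≈ 2.3783.
Golden rule sets MPK = n+g+δ: 0.49·k^(0.49−1) = 0.084, so k_gold = (0.49/0.084)^(1/0.51) ≈ 31.7539.
y_gold = 31.7539^0.49 ≈ 5.4435, c_gold = y_gold − 0.084·k_gold ≈ 2.7762.
Gain: Δc = 2.7762 − 2.3783 ≈ 0.3979.

Δc ≈ 0.398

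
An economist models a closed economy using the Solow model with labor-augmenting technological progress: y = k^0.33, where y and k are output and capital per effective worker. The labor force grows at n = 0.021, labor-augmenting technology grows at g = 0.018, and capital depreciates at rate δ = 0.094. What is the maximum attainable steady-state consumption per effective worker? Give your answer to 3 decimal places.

c_gold ≈ 1.048

The effective depreciation rate is n + g + δ = 0.021 + 0.018 + 0.094 = 0.133.
Golden rule sets MPK = n+g+δ: 0.33·k^(0.33−1) = 0.133, so k_gold = (0.33/0.133)^(1/0.67) ≈ 3.8819.
y_gold = 3.8819^0.33 ≈ 1.5645.
c_gold = y_gold − (n+g+δ)·k_gold = 1.5645 − 0.133·3.8819 ≈ 1.0482.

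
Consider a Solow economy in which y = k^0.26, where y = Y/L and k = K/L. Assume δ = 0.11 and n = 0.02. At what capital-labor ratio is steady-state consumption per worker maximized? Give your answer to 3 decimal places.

k_gold ≈ 2.552

Break-even investment rate: n + δ = 0.02 + 0.11 = 0.13.
Setting f'(k) = n+δ gives 0.26·k^(0.26−1) = 0.13, hence k_gold = (0.26/0.13)^(1/0.74) ≈ 2.5515.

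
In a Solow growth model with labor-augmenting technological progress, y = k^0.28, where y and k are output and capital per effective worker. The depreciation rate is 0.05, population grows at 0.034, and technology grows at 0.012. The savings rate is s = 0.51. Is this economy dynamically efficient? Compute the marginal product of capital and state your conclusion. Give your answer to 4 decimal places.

The effective depreciation rate is n + g + δ = 0.034 + 0.012 + 0.05 = 0.096.
Steady-state k*: s·k^0.28 = 0.096·k gives k* = (0.51/0.096)^(1/0.72) ≈ 10.1709.
MPK = 0.28·10.1709^(-0.72) ≈ 0.0527.
MPK < n+g+δ = 0.096, so the economy is dynamically inefficient (over-saving).

dynamically inefficient; MPK ≈ 0.0527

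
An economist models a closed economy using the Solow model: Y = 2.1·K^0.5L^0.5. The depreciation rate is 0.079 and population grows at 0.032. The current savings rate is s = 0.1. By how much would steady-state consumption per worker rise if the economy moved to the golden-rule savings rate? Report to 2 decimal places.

Δc ≈ 6.36

n + δ = 0.032 + 0.079 = 0.111.
Current steady state (s = 0.1): k* = (0.1·2.1/0.111)^(1/0.5) ≈ 3.5793, y* = 2.1·3.5793^0.5 ≈ 3.9730, c* = (1−0.1)·3.9730 ≈ 3.5757.
Golden rule sets MPK = n+δ: 0.5·2.1·k^(0.5−1) = 0.111, so k_gold = (0.5·2.1/0.111)^(1/0.5) ≈ 89.4814.
y_gold = 2.1·89.4814^0.5 ≈ 19.8649, c_gold = y_gold − 0.111·k_gold ≈ 9.9324.
Gain: Δc = 9.9324 − 3.5757 ≈ 6.3568.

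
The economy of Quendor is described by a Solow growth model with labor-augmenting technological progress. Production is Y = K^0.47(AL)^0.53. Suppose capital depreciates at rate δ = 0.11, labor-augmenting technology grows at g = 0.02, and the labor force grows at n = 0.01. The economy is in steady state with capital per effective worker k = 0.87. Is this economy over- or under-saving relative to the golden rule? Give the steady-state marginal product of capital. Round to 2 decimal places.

under-saving; MPK ≈ 0.51

The effective depreciation rate is n + g + δ = 0.01 + 0.02 + 0.11 = 0.14.
MPK = 0.47·k^(0.47−1) = 0.47·0.87^(-0.53) ≈ 0.5060.
MPK > 0.14, so the economy is dynamically efficient (under-saving).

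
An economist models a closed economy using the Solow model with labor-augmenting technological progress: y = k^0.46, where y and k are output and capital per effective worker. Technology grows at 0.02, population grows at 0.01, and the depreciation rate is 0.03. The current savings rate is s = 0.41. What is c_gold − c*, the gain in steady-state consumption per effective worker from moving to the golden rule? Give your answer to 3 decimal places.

The effective depreciation rate is n + g + δ = 0.01 + 0.02 + 0.03 = 0.06.
Current steady state (s = 0.41): k* = (0.41/0.06)^(1/0.54) ≈ 35.1250, y* = 35.1250^0.46 ≈ 5.1402, c* = (1−0.41)·5.1402 ≈ 3.0327.
Maximizing c = f(k) − (n+g+δ)·k gives f'(k) = n+g+δ, i.e. 0.46·k^(0.46−1) = 0.06, so k_gold = (0.46/0.06)^(1/0.54) ≈ 43.4671.
y_gold = 43.4671^0.46 ≈ 5.6696, c_gold = y_gold − 0.06·k_gold ≈ 3.0616.
Gain: Δc = 3.0616 − 3.0327 ≈ 0.0289.

Δc ≈ 0.029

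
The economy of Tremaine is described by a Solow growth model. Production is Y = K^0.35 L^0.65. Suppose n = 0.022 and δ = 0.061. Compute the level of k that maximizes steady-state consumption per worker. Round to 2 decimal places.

k_gold ≈ 9.15

Break-even investment rate: n + δ = 0.022 + 0.061 = 0.083.
Golden rule sets MPK = n+δ: 0.35·k^(0.35−1) = 0.083, so k_gold = (0.35/0.083)^(1/0.65) ≈ 9.1521.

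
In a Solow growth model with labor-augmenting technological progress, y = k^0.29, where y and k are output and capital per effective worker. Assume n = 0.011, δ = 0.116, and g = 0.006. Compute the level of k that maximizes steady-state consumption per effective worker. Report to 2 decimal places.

The effective depreciation rate is n + g + δ = 0.011 + 0.006 + 0.116 = 0.133.
Maximizing c = f(k) − (n+g+δ)·k gives f'(k) = n+g+δ, i.e. 0.29·k^(0.29−1) = 0.133, so k_gold = (0.29/0.133)^(1/0.71) ≈ 2.9980.

k_gold ≈ 3.00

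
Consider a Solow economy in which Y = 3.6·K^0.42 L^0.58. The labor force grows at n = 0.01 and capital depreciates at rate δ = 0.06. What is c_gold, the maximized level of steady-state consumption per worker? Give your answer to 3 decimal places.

The effective depreciation rate is n + δ = 0.01 + 0.06 = 0.07.
Setting f'(k) = n+δ gives 0.42·3.6·k^(0.42−1) = 0.07, hence k_gold = (0.42·3.6/0.07)^(1/0.58) ≈ 199.8860.
y_gold = 3.6·199.8860^0.42 ≈ 33.3143.
c_gold = y_gold − (n+δ)·k_gold = 33.3143 − 0.07·199.8860 ≈ 19.3223.

c_gold ≈ 19.322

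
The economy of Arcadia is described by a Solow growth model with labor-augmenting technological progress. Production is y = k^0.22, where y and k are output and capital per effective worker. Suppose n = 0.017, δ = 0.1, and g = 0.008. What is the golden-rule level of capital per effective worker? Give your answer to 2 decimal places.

Capital per effective worker breaks even when investment replaces (n + g + δ)·k; here n + g + δ = 0.125.
Setting f'(k) = n+g+δ gives 0.22·k^(0.22−1) = 0.125, hence k_gold = (0.22/0.125)^(1/0.78) ≈ 2.0642.

k_gold ≈ 2.06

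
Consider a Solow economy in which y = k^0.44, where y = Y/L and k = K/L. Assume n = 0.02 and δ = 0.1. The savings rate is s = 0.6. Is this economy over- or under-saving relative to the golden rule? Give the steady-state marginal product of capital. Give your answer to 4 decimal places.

over-saving; MPK ≈ 0.0880

The effective depreciation rate is n + δ = 0.02 + 0.1 = 0.12.
Steady-state k*: s·k^0.44 = 0.12·k gives k* = (0.6/0.12)^(1/0.56) ≈ 17.7076.
MPK = 0.44·17.7076^(-0.56) ≈ 0.0880.
MPK < n+δ = 0.12, so the economy is dynamically inefficient (over-saving).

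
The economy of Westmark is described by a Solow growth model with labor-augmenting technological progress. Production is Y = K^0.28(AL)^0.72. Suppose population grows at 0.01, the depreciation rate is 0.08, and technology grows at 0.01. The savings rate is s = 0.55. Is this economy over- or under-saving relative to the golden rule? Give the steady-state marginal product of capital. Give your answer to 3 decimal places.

over-saving; MPK ≈ 0.051

Capital per effective worker breaks even when investment replaces (n + g + δ)·k; here n + g + δ = 0.1.
Steady-state k*: s·k^0.28 = 0.1·k gives k* = (0.55/0.1)^(1/0.72) ≈ 10.6729.
MPK = 0.28·10.6729^(-0.72) ≈ 0.0509.
MPK < n+g+δ = 0.1, so the economy is dynamically inefficient (over-saving).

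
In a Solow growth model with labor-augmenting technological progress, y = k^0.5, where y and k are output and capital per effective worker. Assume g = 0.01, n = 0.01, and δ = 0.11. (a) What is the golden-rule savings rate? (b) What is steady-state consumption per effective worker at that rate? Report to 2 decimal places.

Break-even investment rate: n + g + δ = 0.01 + 0.01 + 0.11 = 0.13.
For Cobb-Douglas, s_gold equals capital's share: s_gold = 0.5.
Setting f'(k) = n+g+δ gives 0.5·k^(0.5−1) = 0.13, hence k_gold = (0.5/0.13)^(1/0.5) ≈ 14.7929.
y_gold = 14.7929^0.5 ≈ 3.8462; c_gold = (1−0.5)·y_gold ≈ 1.9231.

(a) s_gold = 0.50; (b) c_gold ≈ 1.92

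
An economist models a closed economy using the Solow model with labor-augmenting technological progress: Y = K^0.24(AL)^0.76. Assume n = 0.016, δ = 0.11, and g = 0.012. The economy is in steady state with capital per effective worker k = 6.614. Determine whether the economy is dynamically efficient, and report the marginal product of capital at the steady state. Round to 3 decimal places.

dynamically inefficient; MPK ≈ 0.057

n + g + δ = 0.016 + 0.012 + 0.11 = 0.138.
MPK = 0.24·k^(0.24−1) = 0.24·6.614^(-0.76) ≈ 0.0571.
MPK < 0.138, so the economy is dynamically inefficient (over-saving).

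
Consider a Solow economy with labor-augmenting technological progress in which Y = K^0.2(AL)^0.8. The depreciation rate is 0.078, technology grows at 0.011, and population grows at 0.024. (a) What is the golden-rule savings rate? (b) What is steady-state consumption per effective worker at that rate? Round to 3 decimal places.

Break-even investment rate: n + g + δ = 0.024 + 0.011 + 0.078 = 0.113.
For Cobb-Douglas, s_gold equals capital's share: s_gold = 0.2.
At the golden rule the marginal product of capital equals n+g+δ: 0.2·k^(0.2−1) = 0.113. Solving, k_gold = (0.2/0.113)^(1/0.8) ≈ 2.0415.
y_gold = 2.0415^0.2 ≈ 1.1534; c_gold = (1−0.2)·y_gold ≈ 0.9227.

(a) s_gold = 0.200; (b) c_gold ≈ 0.923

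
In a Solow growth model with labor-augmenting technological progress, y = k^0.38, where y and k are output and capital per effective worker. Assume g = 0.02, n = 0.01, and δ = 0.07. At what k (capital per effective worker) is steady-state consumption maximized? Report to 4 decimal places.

k_gold ≈ 8.6126

Capital per effective worker breaks even when investment replaces (n + g + δ)·k; here n + g + δ = 0.1.
Golden rule sets MPK = n+g+δ: 0.38·k^(0.38−1) = 0.1, so k_gold = (0.38/0.1)^(1/0.62) ≈ 8.6126.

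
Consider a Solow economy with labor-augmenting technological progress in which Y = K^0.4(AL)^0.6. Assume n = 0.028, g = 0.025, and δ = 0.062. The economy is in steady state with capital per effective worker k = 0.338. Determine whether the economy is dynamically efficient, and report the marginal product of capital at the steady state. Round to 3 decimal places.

dynamically efficient; MPK ≈ 0.767

Break-even investment rate: n + g + δ = 0.028 + 0.025 + 0.062 = 0.115.
MPK = 0.4·k^(0.4−1) = 0.4·0.338^(-0.6) ≈ 0.7668.
MPK > 0.115, so the economy is dynamically efficient (under-saving).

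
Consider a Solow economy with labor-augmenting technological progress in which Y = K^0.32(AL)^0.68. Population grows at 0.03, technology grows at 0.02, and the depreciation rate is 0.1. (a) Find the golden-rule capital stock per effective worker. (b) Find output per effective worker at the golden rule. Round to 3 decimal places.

(a) k_gold ≈ 3.047; (b) y_gold ≈ 1.428

The effective depreciation rate is n + g + δ = 0.03 + 0.02 + 0.1 = 0.15.
At the golden rule the marginal product of capital equals n+g+δ: 0.32·k^(0.32−1) = 0.15. Solving, k_gold = (0.32/0.15)^(1/0.68) ≈ 3.0473.
y_gold = 3.0473^0.32 ≈ 1.4284.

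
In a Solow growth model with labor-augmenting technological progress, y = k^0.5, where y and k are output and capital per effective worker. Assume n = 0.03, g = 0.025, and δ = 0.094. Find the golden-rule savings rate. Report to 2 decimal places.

s_gold = 0.50

Capital per effective worker breaks even when investment replaces (n + g + δ)·k; here n + g + δ = 0.149.
At the golden rule MPK = n+g+δ, and in any Cobb-Douglas steady state s = (n+g+δ)·k/y = MPK·k/y = capital's share 0.5.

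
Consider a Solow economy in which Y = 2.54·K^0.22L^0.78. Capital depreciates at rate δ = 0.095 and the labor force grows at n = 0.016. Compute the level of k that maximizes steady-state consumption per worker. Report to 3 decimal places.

The effective depreciation rate is n + δ = 0.016 + 0.095 = 0.111.
At the golden rule the marginal product of capital equals n+δ: 0.22·2.54·k^(0.22−1) = 0.111. Solving, k_gold = (0.22·2.54/0.111)^(1/0.78) ≈ 7.9417.

k_gold ≈ 7.942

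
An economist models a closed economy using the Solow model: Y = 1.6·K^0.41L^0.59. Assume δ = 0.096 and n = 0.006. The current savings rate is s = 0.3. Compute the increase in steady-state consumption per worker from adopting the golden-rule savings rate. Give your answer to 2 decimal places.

Δc ≈ 0.16

Capital per worker breaks even when investment replaces (n + δ)·k; here n + δ = 0.102.
Current steady state (s = 0.3): k* = (0.3·1.6/0.102)^(1/0.59) ≈ 13.8061, y* = 1.6·13.8061^0.41 ≈ 4.6941, c* = (1−0.3)·4.6941 ≈ 3.2858.
At the golden rule the marginal product of capital equals n+δ: 0.41·1.6·k^(0.41−1) = 0.102. Solving, k_gold = (0.41·1.6/0.102)^(1/0.59) ≈ 23.4426.
y_gold = 1.6·23.4426^0.41 ≈ 5.8321, c_gold = y_gold − 0.102·k_gold ≈ 3.4409.
Gain: Δc = 3.4409 − 3.2858 ≈ 0.1551.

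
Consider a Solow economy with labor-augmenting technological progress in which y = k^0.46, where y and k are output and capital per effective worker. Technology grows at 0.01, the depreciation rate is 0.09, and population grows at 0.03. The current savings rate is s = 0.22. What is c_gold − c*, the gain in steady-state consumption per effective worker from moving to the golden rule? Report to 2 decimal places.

Δc ≈ 0.36

n + g + δ = 0.03 + 0.01 + 0.09 = 0.13.
Current steady state (s = 0.22): k* = (0.22/0.13)^(1/0.54) ≈ 2.6492, y* = 2.6492^0.46 ≈ 1.5654, c* = (1−0.22)·1.5654 ≈ 1.2210.
Maximizing c = f(k) − (n+g+δ)·k gives f'(k) = n+g+δ, i.e. 0.46·k^(0.46−1) = 0.13, so k_gold = (0.46/0.13)^(1/0.54) ≈ 10.3830.
y_gold = 10.3830^0.46 ≈ 2.9343, c_gold = y_gold − 0.13·k_gold ≈ 1.5845.
Gain: Δc = 1.5845 − 1.2210 ≈ 0.3635.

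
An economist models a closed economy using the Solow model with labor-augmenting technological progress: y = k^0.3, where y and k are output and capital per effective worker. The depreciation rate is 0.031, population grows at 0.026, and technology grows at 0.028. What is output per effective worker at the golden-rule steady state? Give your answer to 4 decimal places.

Break-even investment rate: n + g + δ = 0.026 + 0.028 + 0.031 = 0.085.
Golden rule sets MPK = n+g+δ: 0.3·k^(0.3−1) = 0.085, so k_gold = (0.3/0.085)^(1/0.7) ≈ 6.0594.
Output: y_gold = k_gold^0.3 = 6.0594^0.3 ≈ 1.7168.

y_gold ≈ 1.7168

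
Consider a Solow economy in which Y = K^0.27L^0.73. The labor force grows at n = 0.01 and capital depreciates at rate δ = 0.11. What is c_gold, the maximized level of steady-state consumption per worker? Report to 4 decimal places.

Capital per worker breaks even when investment replaces (n + δ)·k; here n + δ = 0.12.
Setting f'(k) = n+δ gives 0.27·k^(0.27−1) = 0.12, hence k_gold = (0.27/0.12)^(1/0.73) ≈ 3.0370.
y_gold = 3.0370^0.27 ≈ 1.3498.
c_gold = y_gold − (n+δ)·k_gold = 1.3498 − 0.12·3.0370 ≈ 0.9853.

c_gold ≈ 0.9853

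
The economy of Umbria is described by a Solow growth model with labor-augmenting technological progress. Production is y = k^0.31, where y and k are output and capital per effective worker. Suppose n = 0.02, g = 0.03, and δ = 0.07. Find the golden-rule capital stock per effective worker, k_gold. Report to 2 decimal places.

Break-even investment rate: n + g + δ = 0.02 + 0.03 + 0.07 = 0.12.
At the golden rule the marginal product of capital equals n+g+δ: 0.31·k^(0.31−1) = 0.12. Solving, k_gold = (0.31/0.12)^(1/0.69) ≈ 3.9570.

k_gold ≈ 3.96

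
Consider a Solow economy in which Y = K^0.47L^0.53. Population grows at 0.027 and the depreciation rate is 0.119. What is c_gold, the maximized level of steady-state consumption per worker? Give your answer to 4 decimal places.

c_gold ≈ 1.4947

n + δ = 0.027 + 0.119 = 0.146.
At the golden rule the marginal product of capital equals n+δ: 0.47·k^(0.47−1) = 0.146. Solving, k_gold = (0.47/0.146)^(1/0.53) ≈ 9.0784.
y_gold = 9.0784^0.47 ≈ 2.8201.
c_gold = y_gold − (n+δ)·k_gold = 2.8201 − 0.146·9.0784 ≈ 1.4947.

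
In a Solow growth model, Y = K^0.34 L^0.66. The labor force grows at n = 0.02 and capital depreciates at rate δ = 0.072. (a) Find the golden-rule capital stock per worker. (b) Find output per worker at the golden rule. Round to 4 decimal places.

The effective depreciation rate is n + δ = 0.02 + 0.072 = 0.092.
Setting f'(k) = n+δ gives 0.34·k^(0.34−1) = 0.092, hence k_gold = (0.34/0.092)^(1/0.66) ≈ 7.2467.
y_gold = 7.2467^0.34 ≈ 1.9609.

(a) k_gold ≈ 7.2467; (b) y_gold ≈ 1.9609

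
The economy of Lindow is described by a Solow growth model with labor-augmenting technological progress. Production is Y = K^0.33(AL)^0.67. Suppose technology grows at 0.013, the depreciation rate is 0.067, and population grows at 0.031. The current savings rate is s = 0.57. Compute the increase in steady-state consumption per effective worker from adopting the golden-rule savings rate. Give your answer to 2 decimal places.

The effective depreciation rate is n + g + δ = 0.031 + 0.013 + 0.067 = 0.111.
Current steady state (s = 0.57): k* = (0.57/0.111)^(1/0.67) ≈ 11.4954, y* = 11.4954^0.33 ≈ 2.2386, c* = (1−0.57)·2.2386 ≈ 0.9626.
Golden rule sets MPK = n+g+δ: 0.33·k^(0.33−1) = 0.111, so k_gold = (0.33/0.111)^(1/0.67) ≈ 5.0846.
y_gold = 5.0846^0.33 ≈ 1.7103, c_gold = y_gold − 0.111·k_gold ≈ 1.1459.
Gain: Δc = 1.1459 − 0.9626 ≈ 0.1833.

Δc ≈ 0.18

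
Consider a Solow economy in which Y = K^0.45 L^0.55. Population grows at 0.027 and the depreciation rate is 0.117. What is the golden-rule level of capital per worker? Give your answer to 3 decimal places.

The effective depreciation rate is n + δ = 0.027 + 0.117 = 0.144.
Golden rule sets MPK = n+δ: 0.45·k^(0.45−1) = 0.144, so k_gold = (0.45/0.144)^(1/0.55) ≈ 7.9383.

k_gold ≈ 7.938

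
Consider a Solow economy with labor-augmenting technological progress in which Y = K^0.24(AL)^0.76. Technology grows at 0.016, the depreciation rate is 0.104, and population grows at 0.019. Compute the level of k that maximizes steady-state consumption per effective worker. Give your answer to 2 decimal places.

Capital per effective worker breaks even when investment replaces (n + g + δ)·k; here n + g + δ = 0.139.
Golden rule sets MPK = n+g+δ: 0.24·k^(0.24−1) = 0.139, so k_gold = (0.24/0.139)^(1/0.76) ≈ 2.0516.

k_gold ≈ 2.05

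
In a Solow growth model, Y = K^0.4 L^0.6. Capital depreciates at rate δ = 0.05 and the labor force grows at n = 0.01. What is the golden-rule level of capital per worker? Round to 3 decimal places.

k_gold ≈ 23.615

The effective depreciation rate is n + δ = 0.01 + 0.05 = 0.06.
Maximizing c = f(k) − (n+δ)·k gives f'(k) = n+δ, i.e. 0.4·k^(0.4−1) = 0.06, so k_gold = (0.4/0.06)^(1/0.6) ≈ 23.6146.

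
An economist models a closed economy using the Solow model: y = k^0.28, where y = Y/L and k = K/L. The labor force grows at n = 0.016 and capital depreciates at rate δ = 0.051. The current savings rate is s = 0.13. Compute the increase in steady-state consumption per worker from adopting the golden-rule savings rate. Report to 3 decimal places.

n + δ = 0.016 + 0.051 = 0.067.
Current steady state (s = 0.13): k* = (0.13/0.067)^(1/0.72) ≈ 2.5108, y* = 2.5108^0.28 ≈ 1.2940, c* = (1−0.13)·1.2940 ≈ 1.1258.
At the golden rule the marginal product of capital equals n+δ: 0.28·k^(0.28−1) = 0.067. Solving, k_gold = (0.28/0.067)^(1/0.72) ≈ 7.2881.
y_gold = 7.2881^0.28 ≈ 1.7439, c_gold = y_gold − 0.067·k_gold ≈ 1.2556.
Gain: Δc = 1.2556 − 1.1258 ≈ 0.1298.

Δc ≈ 0.130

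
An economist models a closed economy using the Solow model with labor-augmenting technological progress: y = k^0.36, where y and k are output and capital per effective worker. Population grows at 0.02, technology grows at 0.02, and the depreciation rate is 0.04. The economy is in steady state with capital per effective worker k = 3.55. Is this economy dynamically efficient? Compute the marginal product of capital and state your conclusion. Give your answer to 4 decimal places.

dynamically efficient; MPK ≈ 0.1600

n + g + δ = 0.02 + 0.02 + 0.04 = 0.08.
MPK = 0.36·k^(0.36−1) = 0.36·3.55^(-0.64) ≈ 0.1600.
MPK > 0.08, so the economy is dynamically efficient (under-saving).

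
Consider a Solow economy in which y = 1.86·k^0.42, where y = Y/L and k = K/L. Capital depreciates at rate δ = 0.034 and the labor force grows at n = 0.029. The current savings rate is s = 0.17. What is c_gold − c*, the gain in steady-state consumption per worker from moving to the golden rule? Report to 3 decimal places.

n + δ = 0.029 + 0.034 = 0.063.
Current steady state (s = 0.17): k* = (0.17·1.86/0.063)^(1/0.58) ≈ 16.1424, y* = 1.86·16.1424^0.42 ≈ 5.9822, c* = (1−0.17)·5.9822 ≈ 4.9652.
Golden rule sets MPK = n+δ: 0.42·1.86·k^(0.42−1) = 0.063, so k_gold = (0.42·1.86/0.063)^(1/0.58) ≈ 76.7732.
y_gold = 1.86·76.7732^0.42 ≈ 11.5160, c_gold = y_gold − 0.063·k_gold ≈ 6.6793.
Gain: Δc = 6.6793 − 4.9652 ≈ 1.7141.

Δc ≈ 1.714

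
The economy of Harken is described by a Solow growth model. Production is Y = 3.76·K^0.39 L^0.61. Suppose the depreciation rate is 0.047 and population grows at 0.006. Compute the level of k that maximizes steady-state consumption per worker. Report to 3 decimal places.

k_gold ≈ 231.151

Capital per worker breaks even when investment replaces (n + δ)·k; here n + δ = 0.053.
Setting f'(k) = n+δ gives 0.39·3.76·k^(0.39−1) = 0.053, hence k_gold = (0.39·3.76/0.053)^(1/0.61) ≈ 231.1511.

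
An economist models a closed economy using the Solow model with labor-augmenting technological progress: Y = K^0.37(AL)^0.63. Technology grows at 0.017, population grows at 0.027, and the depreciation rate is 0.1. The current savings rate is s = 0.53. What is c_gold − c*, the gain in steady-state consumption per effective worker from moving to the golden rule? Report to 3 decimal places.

Δc ≈ 0.086

The effective depreciation rate is n + g + δ = 0.027 + 0.017 + 0.1 = 0.144.
Current steady state (s = 0.53): k* = (0.53/0.144)^(1/0.63) ≈ 7.9118, y* = 7.9118^0.37 ≈ 2.1496, c* = (1−0.53)·2.1496 ≈ 1.0103.
Golden rule sets MPK = n+g+δ: 0.37·k^(0.37−1) = 0.144, so k_gold = (0.37/0.144)^(1/0.63) ≈ 4.4724.
y_gold = 4.4724^0.37 ≈ 1.7406, c_gold = y_gold − 0.144·k_gold ≈ 1.0966.
Gain: Δc = 1.0966 − 1.0103 ≈ 0.0863.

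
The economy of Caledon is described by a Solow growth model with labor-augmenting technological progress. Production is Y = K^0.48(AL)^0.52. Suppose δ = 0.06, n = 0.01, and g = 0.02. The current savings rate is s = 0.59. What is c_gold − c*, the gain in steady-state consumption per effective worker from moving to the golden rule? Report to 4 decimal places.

The effective depreciation rate is n + g + δ = 0.01 + 0.02 + 0.06 = 0.09.
Current steady state (s = 0.59): k* = (0.59/0.09)^(1/0.52) ≈ 37.1880, y* = 37.1880^0.48 ≈ 5.6727, c* = (1−0.59)·5.6727 ≈ 2.3258.
Maximizing c = f(k) − (n+g+δ)·k gives f'(k) = n+g+δ, i.e. 0.48·k^(0.48−1) = 0.09, so k_gold = (0.48/0.09)^(1/0.52) ≈ 25.0077.
y_gold = 25.0077^0.48 ≈ 4.6890, c_gold = y_gold − 0.09·k_gold ≈ 2.4383.
Gain: Δc = 2.4383 − 2.3258 ≈ 0.1124.

Δc ≈ 0.1124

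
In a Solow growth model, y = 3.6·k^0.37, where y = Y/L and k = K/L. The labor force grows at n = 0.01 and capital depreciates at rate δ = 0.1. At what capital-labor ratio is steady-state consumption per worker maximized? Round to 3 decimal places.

n + δ = 0.01 + 0.1 = 0.11.
Golden rule sets MPK = n+δ: 0.37·3.6·k^(0.37−1) = 0.11, so k_gold = (0.37·3.6/0.11)^(1/0.63) ≈ 52.3871.

k_gold ≈ 52.387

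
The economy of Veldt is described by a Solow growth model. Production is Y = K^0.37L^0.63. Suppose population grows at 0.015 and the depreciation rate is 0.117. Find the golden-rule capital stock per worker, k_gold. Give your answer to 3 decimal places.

k_gold ≈ 5.135

n + δ = 0.015 + 0.117 = 0.132.
At the golden rule the marginal product of capital equals n+δ: 0.37·k^(0.37−1) = 0.132. Solving, k_gold = (0.37/0.132)^(1/0.63) ≈ 5.1348.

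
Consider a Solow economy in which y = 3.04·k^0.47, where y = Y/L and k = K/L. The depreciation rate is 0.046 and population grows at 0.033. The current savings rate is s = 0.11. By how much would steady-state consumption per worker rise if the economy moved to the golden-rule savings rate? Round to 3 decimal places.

n + δ = 0.033 + 0.046 = 0.079.
Current steady state (s = 0.11): k* = (0.11·3.04/0.079)^(1/0.53) ≈ 15.2173, y* = 3.04·15.2173^0.47 ≈ 10.9288, c* = (1−0.11)·10.9288 ≈ 9.7266.
Setting f'(k) = n+δ gives 0.47·3.04·k^(0.47−1) = 0.079, hence k_gold = (0.47·3.04/0.079)^(1/0.53) ≈ 235.6936.
y_gold = 3.04·235.6936^0.47 ≈ 39.6166, c_gold = y_gold − 0.079·k_gold ≈ 20.9968.
Gain: Δc = 20.9968 − 9.7266 ≈ 11.2702.

Δc ≈ 11.270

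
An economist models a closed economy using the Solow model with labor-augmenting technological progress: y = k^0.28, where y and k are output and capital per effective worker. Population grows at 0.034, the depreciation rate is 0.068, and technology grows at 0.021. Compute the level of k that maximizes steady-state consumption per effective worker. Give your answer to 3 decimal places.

Break-even investment rate: n + g + δ = 0.034 + 0.021 + 0.068 = 0.123.
Golden rule sets MPK = n+g+δ: 0.28·k^(0.28−1) = 0.123, so k_gold = (0.28/0.123)^(1/0.72) ≈ 3.1346.

k_gold ≈ 3.135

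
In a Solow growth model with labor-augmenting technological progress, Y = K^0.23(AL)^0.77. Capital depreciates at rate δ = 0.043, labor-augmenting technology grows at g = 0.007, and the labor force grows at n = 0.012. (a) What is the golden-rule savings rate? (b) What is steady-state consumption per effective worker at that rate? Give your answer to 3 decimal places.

(a) s_gold = 0.230; (b) c_gold ≈ 1.139

Capital per effective worker breaks even when investment replaces (n + g + δ)·k; here n + g + δ = 0.062.
For Cobb-Douglas, s_gold equals capital's share: s_gold = 0.23.
Golden rule sets MPK = n+g+δ: 0.23·k^(0.23−1) = 0.062, so k_gold = (0.23/0.062)^(1/0.77) ≈ 5.4878.
y_gold = 5.4878^0.23 ≈ 1.4793; c_gold = (1−0.23)·y_gold ≈ 1.1391.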